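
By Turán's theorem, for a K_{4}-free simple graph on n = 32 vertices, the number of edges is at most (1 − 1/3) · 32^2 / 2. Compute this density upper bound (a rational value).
Turán density bound = (2/3) · 32^2/2 = 1024/3 ≈ 341.3333

Turán's theorem: ex(n, K_{r+1}) is achieved by the complete r-partite Turán graph T(n, r) with parts as balanced as possible, and is at most (1 − 1/r) · n^2/2. For r = 3, n = 32: the density bound is (2/3) · 1024/2 = 1024/3 ≈ 341.3333. The integer-valued extremum is e(T(32, 3)) = 341, which is strictly less than the density bound 1024/3 since 3 ∤ 32 (the parts of T(32, 3) cannot all be equal).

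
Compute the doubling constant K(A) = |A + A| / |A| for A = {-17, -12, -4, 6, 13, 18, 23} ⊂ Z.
K = |A + A| / |A| = 24/7

Enumerate A + A = {a + b : a, b ∈ A}. With |A| = 7, there are |A|^2 = 49 ordered sum pairs; collecting distinct values, A + A = {-34, -29, -24, -21, -16, -11, -8, -6, -4, 1, 2, 6, 9, 11, 12, 14, 19, 24, 26, 29, 31, 36, 41, 46}, so |A + A| = 24. Thus K = 24/7. For comparison, the minimum possible |A + A| over all 7-element sets is 2·7 − 1 = 13 (so min K = 13/7), attained only by arithmetic progressions.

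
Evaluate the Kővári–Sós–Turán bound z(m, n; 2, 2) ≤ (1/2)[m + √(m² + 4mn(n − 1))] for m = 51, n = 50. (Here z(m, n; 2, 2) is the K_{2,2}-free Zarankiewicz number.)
z(51, 50; 2, 2) ≤ (1/2)[51 + √(51² + 4·51·50·49)] = (1/2)[51 + √502401] = 379.9013

Kővári–Sós–Turán: let r_1, ..., r_51 be the row sums and z = Σ r_i the total number of 1s. Each pair of columns can share at most one row with both entries 1 (else a 2×2 all-ones block appears), so Σ_i C(r_i, 2) ≤ C(50, 2) = 1225. By convexity Σ_i C(r_i, 2) ≥ 51·C(z/51, 2) = z(z − 51)/(2·51), giving z² − 51z − 51·50·49 ≤ 0 and hence z ≤ (1/2)[51 + √(2601 + 4·124950)] = (1/2)[51 + √502401] ≈ (1/2)(51 + 708.8025) = 379.9013.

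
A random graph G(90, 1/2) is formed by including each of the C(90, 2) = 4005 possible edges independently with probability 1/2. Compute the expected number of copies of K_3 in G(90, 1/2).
E[# K_3] = C(90, 3) · (1/2)^C(3, 2) = 117480 / 2^3 = 14685

For each 3-subset S of vertices (there are C(90, 3) = 117480 such S), let X_S = 1 if S induces a K_3 (all C(3, 2) = 3 edges present). Then P(X_S = 1) = (1/2)^3 = 1/8. By linearity of expectation, E[# K_3] = C(90, 3) · (1/2)^3 = 117480 / 8 = 14685.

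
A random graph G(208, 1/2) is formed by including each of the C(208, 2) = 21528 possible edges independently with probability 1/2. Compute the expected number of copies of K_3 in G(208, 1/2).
E[# K_3] = C(208, 3) · (1/2)^C(3, 2) = 1478256 / 2^3 = 184782

For each 3-subset S of vertices (there are C(208, 3) = 1478256 such S), let X_S = 1 if S induces a K_3 (all C(3, 2) = 3 edges present). Then P(X_S = 1) = (1/2)^3 = 1/8. By linearity of expectation, E[# K_3] = C(208, 3) · (1/2)^3 = 1478256 / 8 = 184782.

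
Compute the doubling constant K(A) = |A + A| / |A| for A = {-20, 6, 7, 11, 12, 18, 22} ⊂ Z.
K = |A + A| / |A| = 25/7

Enumerate A + A = {a + b : a, b ∈ A}. With |A| = 7, there are |A|^2 = 49 ordered sum pairs; collecting distinct values, A + A = {-40, -14, -13, -9, -8, -2, 2, 12, 13, 14, 17, 18, 19, 22, 23, 24, 25, 28, 29, 30, 33, 34, 36, 40, 44}, so |A + A| = 25. Thus K = 25/7. For comparison, the minimum possible |A + A| over all 7-element sets is 2·7 − 1 = 13 (so min K = 13/7), attained only by arithmetic progressions.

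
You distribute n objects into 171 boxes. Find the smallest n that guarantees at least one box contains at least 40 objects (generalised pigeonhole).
n = (40 − 1)·171 + 1 = 6670

By the generalised pigeonhole principle, to guarantee some box contains ≥ r objects we need more than (r − 1) · k objects total. Threshold: n = (r − 1) · k + 1. With r = 40 and k = 171: n = 39 · 171 + 1 = 6669 + 1 = 6670. For n = 6669 = 39 · 171, we can put exactly 39 objects in every box, avoiding 40 in any single one — so 6670 is tight.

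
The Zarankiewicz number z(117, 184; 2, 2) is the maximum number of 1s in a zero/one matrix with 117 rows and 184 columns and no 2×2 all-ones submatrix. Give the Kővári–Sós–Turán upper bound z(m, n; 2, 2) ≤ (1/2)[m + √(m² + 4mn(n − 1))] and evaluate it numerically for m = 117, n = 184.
z(117, 184; 2, 2) ≤ (1/2)[117 + √(117² + 4·117·184·183)] = (1/2)[117 + √15772185] = 2044.2105

Kővári–Sós–Turán: let r_1, ..., r_117 be the row sums and z = Σ r_i the total number of 1s. Each pair of columns can share at most one row with both entries 1 (else a 2×2 all-ones block appears), so Σ_i C(r_i, 2) ≤ C(184, 2) = 16836. By convexity Σ_i C(r_i, 2) ≥ 117·C(z/117, 2) = z(z − 117)/(2·117), giving z² − 117z − 117·184·183 ≤ 0 and hence z ≤ (1/2)[117 + √(13689 + 4·3939624)] = (1/2)[117 + √15772185] ≈ (1/2)(117 + 3971.421) = 2044.2105.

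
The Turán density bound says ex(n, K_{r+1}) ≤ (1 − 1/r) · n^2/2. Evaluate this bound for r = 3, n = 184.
Turán density bound = (2/3) · 184^2/2 = 33856/3 ≈ 11285.3333

Turán's theorem: ex(n, K_{r+1}) is achieved by the complete r-partite Turán graph T(n, r) with parts as balanced as possible, and is at most (1 − 1/r) · n^2/2. For r = 3, n = 184: the density bound is (2/3) · 33856/2 = 33856/3 ≈ 11285.3333. The integer-valued extremum is e(T(184, 3)) = 11285, which is strictly less than the density bound 33856/3 since 3 ∤ 184 (the parts of T(184, 3) cannot all be equal).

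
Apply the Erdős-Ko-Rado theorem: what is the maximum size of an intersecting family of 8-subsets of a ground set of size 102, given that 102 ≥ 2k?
max |F| = C(101, 7) = 17199613200

The Erdős-Ko-Rado theorem states: for n ≥ 2k, an intersecting family of k-subsets of an n-element set has size at most C(n − 1, k − 1), with equality for 'star' families {A ⊆ [n] : |A| = k, i ∈ A} (fix an element i). For n = 102, k = 8: C(101, 7) = 17199613200.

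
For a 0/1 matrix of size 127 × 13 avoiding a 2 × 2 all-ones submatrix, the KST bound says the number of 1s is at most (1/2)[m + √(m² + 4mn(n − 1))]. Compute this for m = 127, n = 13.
z(127, 13; 2, 2) ≤ (1/2)[127 + √(127² + 4·127·13·12)] = (1/2)[127 + √95377] = 217.9158

Kővári–Sós–Turán: let r_1, ..., r_127 be the row sums and z = Σ r_i the total number of 1s. Each pair of columns can share at most one row with both entries 1 (else a 2×2 all-ones block appears), so Σ_i C(r_i, 2) ≤ C(13, 2) = 78. By convexity Σ_i C(r_i, 2) ≥ 127·C(z/127, 2) = z(z − 127)/(2·127), giving z² − 127z − 127·13·12 ≤ 0 and hence z ≤ (1/2)[127 + √(16129 + 4·19812)] = (1/2)[127 + √95377] ≈ (1/2)(127 + 308.8317) = 217.9158.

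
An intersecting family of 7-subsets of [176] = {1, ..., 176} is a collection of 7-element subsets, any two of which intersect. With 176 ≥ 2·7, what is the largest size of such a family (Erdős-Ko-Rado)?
max |F| = C(175, 6) = 36582584325

Erdős-Ko-Rado (1961): when n ≥ 2k, max |F| = C(n−1, k−1). The bound is attained by the star {A : i ∈ A} for any fixed i ∈ [n]. Here C(176−1, 7−1) = C(175, 6) = 36582584325.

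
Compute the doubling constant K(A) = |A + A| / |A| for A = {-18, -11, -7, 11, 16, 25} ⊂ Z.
K = |A + A| / |A| = 21/6 = 7/2

Enumerate A + A = {a + b : a, b ∈ A}. With |A| = 6, there are |A|^2 = 36 ordered sum pairs; collecting distinct values, A + A = {-36, -29, -25, -22, -18, -14, -7, -2, 0, 4, 5, 7, 9, 14, 18, 22, 27, 32, 36, 41, 50}, so |A + A| = 21. Thus K = 21/6 = 7/2. For comparison, the minimum possible |A + A| over all 6-element sets is 2·6 − 1 = 11 (so min K = 11/6), attained only by arithmetic progressions.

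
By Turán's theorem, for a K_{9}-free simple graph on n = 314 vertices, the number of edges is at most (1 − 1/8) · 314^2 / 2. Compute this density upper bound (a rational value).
Turán density bound = (7/8) · 314^2/2 = 172543/4 ≈ 43135.75

Turán's theorem: ex(n, K_{r+1}) is achieved by the complete r-partite Turán graph T(n, r) with parts as balanced as possible, and is at most (1 − 1/r) · n^2/2. For r = 8, n = 314: the density bound is (7/8) · 98596/2 = 172543/4 ≈ 43135.75. The integer-valued extremum is e(T(314, 8)) = 43135, which is strictly less than the density bound 172543/4 since 8 ∤ 314 (the parts of T(314, 8) cannot all be equal).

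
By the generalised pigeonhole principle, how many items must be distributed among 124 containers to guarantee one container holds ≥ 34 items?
n = (34 − 1)·124 + 1 = 4093

By the generalised pigeonhole principle, to guarantee some box contains ≥ r objects we need more than (r − 1) · k objects total. Threshold: n = (r − 1) · k + 1. With r = 34 and k = 124: n = 33 · 124 + 1 = 4092 + 1 = 4093. For n = 4092 = 33 · 124, we can put exactly 33 objects in every box, avoiding 34 in any single one — so 4093 is tight.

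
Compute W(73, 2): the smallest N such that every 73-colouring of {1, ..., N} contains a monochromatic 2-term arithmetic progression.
W(73, 2) = 73 + 1 = 74

A 2-term AP is any pair of integers, so a monochromatic 2-AP exists iff some colour is used at least twice. With 73 colours, the colouring i ↦ i on {1, ..., 73} uses each colour once, avoiding any monochromatic pair, so W(73, 2) > 73. For {1, ..., 74}, pigeonhole forces two integers of the same colour, which form a monochromatic 2-AP. Hence W(73, 2) = 74.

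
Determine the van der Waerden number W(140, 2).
W(140, 2) = 140 + 1 = 141

A 2-term AP is any pair of integers, so a monochromatic 2-AP exists iff some colour is used at least twice. With 140 colours, the colouring i ↦ i on {1, ..., 140} uses each colour once, avoiding any monochromatic pair, so W(140, 2) > 140. For {1, ..., 141}, pigeonhole forces two integers of the same colour, which form a monochromatic 2-AP. Hence W(140, 2) = 141.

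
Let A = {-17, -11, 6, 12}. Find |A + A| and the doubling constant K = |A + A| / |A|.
K = |A + A| / |A| = 9/4

Enumerate A + A = {a + b : a, b ∈ A}. With |A| = 4, there are |A|^2 = 16 ordered sum pairs; collecting distinct values, A + A = {-34, -28, -22, -11, -5, 1, 12, 18, 24}, so |A + A| = 9. Thus K = 9/4. For comparison, the minimum possible |A + A| over all 4-element sets is 2·4 − 1 = 7 (so min K = 7/4), attained only by arithmetic progressions.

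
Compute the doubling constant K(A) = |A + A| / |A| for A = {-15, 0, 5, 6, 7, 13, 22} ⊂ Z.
K = |A + A| / |A| = 25/7

Enumerate A + A = {a + b : a, b ∈ A}. With |A| = 7, there are |A|^2 = 49 ordered sum pairs; collecting distinct values, A + A = {-30, -15, -10, -9, -8, -2, 0, 5, 6, 7, 10, 11, 12, 13, 14, 18, 19, 20, 22, 26, 27, 28, 29, 35, 44}, so |A + A| = 25. Thus K = 25/7. For comparison, the minimum possible |A + A| over all 7-element sets is 2·7 − 1 = 13 (so min K = 13/7), attained only by arithmetic progressions.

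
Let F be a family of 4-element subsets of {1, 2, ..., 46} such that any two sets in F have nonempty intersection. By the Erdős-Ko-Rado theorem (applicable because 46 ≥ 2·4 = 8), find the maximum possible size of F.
max |F| = C(45, 3) = 14190

Erdős-Ko-Rado (1961): when n ≥ 2k, max |F| = C(n−1, k−1). The bound is attained by the star {A : i ∈ A} for any fixed i ∈ [n]. Here C(46−1, 4−1) = C(45, 3) = 14190.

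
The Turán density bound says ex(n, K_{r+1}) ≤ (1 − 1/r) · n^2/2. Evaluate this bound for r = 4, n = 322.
Turán density bound = (3/4) · 322^2/2 = 77763/2 ≈ 38881.5

Turán's theorem: ex(n, K_{r+1}) is achieved by the complete r-partite Turán graph T(n, r) with parts as balanced as possible, and is at most (1 − 1/r) · n^2/2. For r = 4, n = 322: the density bound is (3/4) · 103684/2 = 77763/2 ≈ 38881.5. The integer-valued extremum is e(T(322, 4)) = 38881, which is strictly less than the density bound 77763/2 since 4 ∤ 322 (the parts of T(322, 4) cannot all be equal).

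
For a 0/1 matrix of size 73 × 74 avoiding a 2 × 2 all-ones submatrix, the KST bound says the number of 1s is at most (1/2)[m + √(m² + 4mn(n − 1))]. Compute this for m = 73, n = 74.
z(73, 74; 2, 2) ≤ (1/2)[73 + √(73² + 4·73·74·73)] = (1/2)[73 + √1582713] = 665.5296

Kővári–Sós–Turán: let r_1, ..., r_73 be the row sums and z = Σ r_i the total number of 1s. Each pair of columns can share at most one row with both entries 1 (else a 2×2 all-ones block appears), so Σ_i C(r_i, 2) ≤ C(74, 2) = 2701. By convexity Σ_i C(r_i, 2) ≥ 73·C(z/73, 2) = z(z − 73)/(2·73), giving z² − 73z − 73·74·73 ≤ 0 and hence z ≤ (1/2)[73 + √(5329 + 4·394346)] = (1/2)[73 + √1582713] ≈ (1/2)(73 + 1258.0592) = 665.5296.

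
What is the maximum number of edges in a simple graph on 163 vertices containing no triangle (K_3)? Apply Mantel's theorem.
ex(163, K_3) = ⌊163^2/4⌋ = 6642

Mantel (1907): a triangle-free graph on n vertices has at most ⌊n^2/4⌋ edges, with equality for the complete bipartite graph K_{⌊n/2⌋, ⌈n/2⌉}. For n = 163: ⌊163^2/4⌋ = ⌊26569/4⌋ = 6642. The extremal graph is K_{81, 82}, which has 81·82 = 6642 edges.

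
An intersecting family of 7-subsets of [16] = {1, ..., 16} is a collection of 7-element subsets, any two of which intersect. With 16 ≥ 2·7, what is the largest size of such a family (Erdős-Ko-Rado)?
max |F| = C(15, 6) = 5005

Erdős-Ko-Rado (1961): when n ≥ 2k, max |F| = C(n−1, k−1). The bound is attained by the star {A : i ∈ A} for any fixed i ∈ [n]. Here C(16−1, 7−1) = C(15, 6) = 5005.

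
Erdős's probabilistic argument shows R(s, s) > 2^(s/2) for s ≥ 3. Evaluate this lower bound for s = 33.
2^(33/2) = 92681.9; so R(33, 33) > 92681.9

Colour each edge of K_n uniformly at random with red/blue. The expected number of monochromatic K_33 is C(n, 33) · 2 · 2^(−C(33,2)). If C(n, 33) · 2^(1 − C(33,2)) < 1, then with positive probability no monochromatic K_33 exists, so R(33, 33) > n. The standard estimate C(n, 33) ≤ n^33/33! shows this inequality holds whenever n ≤ 2^(33/2) (since 33! · 2^(C(33,2) − 1) > 2^(33^2/2) ≥ n^33). Hence R(33, 33) > 2^(33/2) = 92681.9.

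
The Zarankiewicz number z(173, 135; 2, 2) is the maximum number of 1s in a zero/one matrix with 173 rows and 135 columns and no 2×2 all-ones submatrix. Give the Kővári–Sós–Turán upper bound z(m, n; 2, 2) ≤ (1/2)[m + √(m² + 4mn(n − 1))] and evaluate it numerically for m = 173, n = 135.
z(173, 135; 2, 2) ≤ (1/2)[173 + √(173² + 4·173·135·134)] = (1/2)[173 + √12548209] = 1857.6726

Kővári–Sós–Turán: let r_1, ..., r_173 be the row sums and z = Σ r_i the total number of 1s. Each pair of columns can share at most one row with both entries 1 (else a 2×2 all-ones block appears), so Σ_i C(r_i, 2) ≤ C(135, 2) = 9045. By convexity Σ_i C(r_i, 2) ≥ 173·C(z/173, 2) = z(z − 173)/(2·173), giving z² − 173z − 173·135·134 ≤ 0 and hence z ≤ (1/2)[173 + √(29929 + 4·3129570)] = (1/2)[173 + √12548209] ≈ (1/2)(173 + 3542.3451) = 1857.6726.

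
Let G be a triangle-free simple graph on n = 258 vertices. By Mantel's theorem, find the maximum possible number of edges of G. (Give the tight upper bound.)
ex(258, K_3) = ⌊258^2/4⌋ = 16641

Mantel (1907): a triangle-free graph on n vertices has at most ⌊n^2/4⌋ edges, with equality for the complete bipartite graph K_{⌊n/2⌋, ⌈n/2⌉}. For n = 258: ⌊258^2/4⌋ = ⌊66564/4⌋ = 16641. The extremal graph is K_{129, 129}, which has 129·129 = 16641 edges.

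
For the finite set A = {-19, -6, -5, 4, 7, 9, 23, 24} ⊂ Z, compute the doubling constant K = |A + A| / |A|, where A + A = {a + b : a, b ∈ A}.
K = |A + A| / |A| = 31/8

Enumerate A + A = {a + b : a, b ∈ A}. With |A| = 8, there are |A|^2 = 64 ordered sum pairs; collecting distinct values, A + A = {-38, -25, -24, -15, -12, -11, -10, -2, -1, 1, 2, 3, 4, 5, 8, 11, 13, 14, 16, 17, 18, 19, 27, 28, 30, 31, 32, 33, 46, 47, 48}, so |A + A| = 31. Thus K = 31/8. For comparison, the minimum possible |A + A| over all 8-element sets is 2·8 − 1 = 15 (so min K = 15/8), attained only by arithmetic progressions.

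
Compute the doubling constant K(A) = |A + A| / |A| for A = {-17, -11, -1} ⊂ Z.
K = |A + A| / |A| = 6/3 = 2

Enumerate A + A = {a + b : a, b ∈ A}. With |A| = 3, there are |A|^2 = 9 ordered sum pairs; collecting distinct values, A + A = {-34, -28, -22, -18, -12, -2}, so |A + A| = 6. Thus K = 6/3 = 2. For comparison, the minimum possible |A + A| over all 3-element sets is 2·3 − 1 = 5 (so min K = 5/3), attained only by arithmetic progressions.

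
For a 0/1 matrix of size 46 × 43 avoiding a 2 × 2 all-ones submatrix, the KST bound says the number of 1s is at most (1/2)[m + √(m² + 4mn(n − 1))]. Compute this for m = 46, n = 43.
z(46, 43; 2, 2) ≤ (1/2)[46 + √(46² + 4·46·43·42)] = (1/2)[46 + √334420] = 312.1453

Kővári–Sós–Turán: let r_1, ..., r_46 be the row sums and z = Σ r_i the total number of 1s. Each pair of columns can share at most one row with both entries 1 (else a 2×2 all-ones block appears), so Σ_i C(r_i, 2) ≤ C(43, 2) = 903. By convexity Σ_i C(r_i, 2) ≥ 46·C(z/46, 2) = z(z − 46)/(2·46), giving z² − 46z − 46·43·42 ≤ 0 and hence z ≤ (1/2)[46 + √(2116 + 4·83076)] = (1/2)[46 + √334420] ≈ (1/2)(46 + 578.2906) = 312.1453.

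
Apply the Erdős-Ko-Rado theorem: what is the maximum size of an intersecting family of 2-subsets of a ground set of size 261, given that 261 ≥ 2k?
max |F| = C(260, 1) = 260

The Erdős-Ko-Rado theorem states: for n ≥ 2k, an intersecting family of k-subsets of an n-element set has size at most C(n − 1, k − 1), with equality for 'star' families {A ⊆ [n] : |A| = k, i ∈ A} (fix an element i). For n = 261, k = 2: C(260, 1) = 260.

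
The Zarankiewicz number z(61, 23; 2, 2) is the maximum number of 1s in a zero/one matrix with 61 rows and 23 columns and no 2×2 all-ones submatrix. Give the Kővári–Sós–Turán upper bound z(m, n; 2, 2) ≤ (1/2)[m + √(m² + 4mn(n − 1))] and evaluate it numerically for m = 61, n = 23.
z(61, 23; 2, 2) ≤ (1/2)[61 + √(61² + 4·61·23·22)] = (1/2)[61 + √127185] = 208.815

Kővári–Sós–Turán: let r_1, ..., r_61 be the row sums and z = Σ r_i the total number of 1s. Each pair of columns can share at most one row with both entries 1 (else a 2×2 all-ones block appears), so Σ_i C(r_i, 2) ≤ C(23, 2) = 253. By convexity Σ_i C(r_i, 2) ≥ 61·C(z/61, 2) = z(z − 61)/(2·61), giving z² − 61z − 61·23·22 ≤ 0 and hence z ≤ (1/2)[61 + √(3721 + 4·30866)] = (1/2)[61 + √127185] ≈ (1/2)(61 + 356.6301) = 208.815.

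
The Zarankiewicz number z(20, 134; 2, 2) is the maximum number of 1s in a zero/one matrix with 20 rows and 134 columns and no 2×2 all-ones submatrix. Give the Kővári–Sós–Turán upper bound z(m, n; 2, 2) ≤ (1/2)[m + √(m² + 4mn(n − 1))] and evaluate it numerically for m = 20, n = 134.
z(20, 134; 2, 2) ≤ (1/2)[20 + √(20² + 4·20·134·133)] = (1/2)[20 + √1426160] = 607.1097

Kővári–Sós–Turán: let r_1, ..., r_20 be the row sums and z = Σ r_i the total number of 1s. Each pair of columns can share at most one row with both entries 1 (else a 2×2 all-ones block appears), so Σ_i C(r_i, 2) ≤ C(134, 2) = 8911. By convexity Σ_i C(r_i, 2) ≥ 20·C(z/20, 2) = z(z − 20)/(2·20), giving z² − 20z − 20·134·133 ≤ 0 and hence z ≤ (1/2)[20 + √(400 + 4·356440)] = (1/2)[20 + √1426160] ≈ (1/2)(20 + 1194.2194) = 607.1097.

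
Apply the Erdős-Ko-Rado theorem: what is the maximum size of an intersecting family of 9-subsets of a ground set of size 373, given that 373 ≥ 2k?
max |F| = C(372, 8) = 8431643758154670

Erdős-Ko-Rado (1961): when n ≥ 2k, max |F| = C(n−1, k−1). The bound is attained by the star {A : i ∈ A} for any fixed i ∈ [n]. Here C(373−1, 9−1) = C(372, 8) = 8431643758154670.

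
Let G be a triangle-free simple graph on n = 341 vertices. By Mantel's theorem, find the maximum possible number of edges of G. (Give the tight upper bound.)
ex(341, K_3) = ⌊341^2/4⌋ = 29070

Mantel (1907): a triangle-free graph on n vertices has at most ⌊n^2/4⌋ edges, with equality for the complete bipartite graph K_{⌊n/2⌋, ⌈n/2⌉}. For n = 341: ⌊341^2/4⌋ = ⌊116281/4⌋ = 29070. The extremal graph is K_{170, 171}, which has 170·171 = 29070 edges.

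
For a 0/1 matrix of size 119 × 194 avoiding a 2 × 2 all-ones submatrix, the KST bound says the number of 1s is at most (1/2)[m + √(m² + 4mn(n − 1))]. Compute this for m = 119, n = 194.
z(119, 194; 2, 2) ≤ (1/2)[119 + √(119² + 4·119·194·193)] = (1/2)[119 + √17836553] = 2171.1672

Kővári–Sós–Turán: let r_1, ..., r_119 be the row sums and z = Σ r_i the total number of 1s. Each pair of columns can share at most one row with both entries 1 (else a 2×2 all-ones block appears), so Σ_i C(r_i, 2) ≤ C(194, 2) = 18721. By convexity Σ_i C(r_i, 2) ≥ 119·C(z/119, 2) = z(z − 119)/(2·119), giving z² − 119z − 119·194·193 ≤ 0 and hence z ≤ (1/2)[119 + √(14161 + 4·4455598)] = (1/2)[119 + √17836553] ≈ (1/2)(119 + 4223.3343) = 2171.1672.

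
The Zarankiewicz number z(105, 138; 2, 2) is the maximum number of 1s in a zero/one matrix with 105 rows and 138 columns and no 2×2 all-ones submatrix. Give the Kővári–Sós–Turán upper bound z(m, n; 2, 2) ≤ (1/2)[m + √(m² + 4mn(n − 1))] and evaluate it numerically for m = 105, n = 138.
z(105, 138; 2, 2) ≤ (1/2)[105 + √(105² + 4·105·138·137)] = (1/2)[105 + √7951545] = 1462.4242

Kővári–Sós–Turán: let r_1, ..., r_105 be the row sums and z = Σ r_i the total number of 1s. Each pair of columns can share at most one row with both entries 1 (else a 2×2 all-ones block appears), so Σ_i C(r_i, 2) ≤ C(138, 2) = 9453. By convexity Σ_i C(r_i, 2) ≥ 105·C(z/105, 2) = z(z − 105)/(2·105), giving z² − 105z − 105·138·137 ≤ 0 and hence z ≤ (1/2)[105 + √(11025 + 4·1985130)] = (1/2)[105 + √7951545] ≈ (1/2)(105 + 2819.8484) = 1462.4242.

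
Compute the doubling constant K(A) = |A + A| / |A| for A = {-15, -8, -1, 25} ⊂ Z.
K = |A + A| / |A| = 9/4

Enumerate A + A = {a + b : a, b ∈ A}. With |A| = 4, there are |A|^2 = 16 ordered sum pairs; collecting distinct values, A + A = {-30, -23, -16, -9, -2, 10, 17, 24, 50}, so |A + A| = 9. Thus K = 9/4. For comparison, the minimum possible |A + A| over all 4-element sets is 2·4 − 1 = 7 (so min K = 7/4), attained only by arithmetic progressions.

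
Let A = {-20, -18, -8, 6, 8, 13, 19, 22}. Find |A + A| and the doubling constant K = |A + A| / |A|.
K = |A + A| / |A| = 34/8 = 17/4

Enumerate A + A = {a + b : a, b ∈ A}. With |A| = 8, there are |A|^2 = 64 ordered sum pairs; collecting distinct values, A + A = {-40, -38, -36, -28, -26, -16, -14, -12, -10, -7, -5, -2, -1, 0, 1, 2, 4, 5, 11, 12, 14, 16, 19, 21, 25, 26, 27, 28, 30, 32, 35, 38, 41, 44}, so |A + A| = 34. Thus K = 34/8 = 17/4. For comparison, the minimum possible |A + A| over all 8-element sets is 2·8 − 1 = 15 (so min K = 15/8), attained only by arithmetic progressions.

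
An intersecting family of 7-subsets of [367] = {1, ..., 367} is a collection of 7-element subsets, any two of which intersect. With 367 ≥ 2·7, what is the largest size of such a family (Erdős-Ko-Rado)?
max |F| = C(366, 6) = 3203798801203

The Erdős-Ko-Rado theorem states: for n ≥ 2k, an intersecting family of k-subsets of an n-element set has size at most C(n − 1, k − 1), with equality for 'star' families {A ⊆ [n] : |A| = k, i ∈ A} (fix an element i). For n = 367, k = 7: C(366, 6) = 3203798801203.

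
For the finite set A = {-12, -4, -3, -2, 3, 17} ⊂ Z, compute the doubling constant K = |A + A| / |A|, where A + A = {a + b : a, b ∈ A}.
K = |A + A| / |A| = 20/6 = 10/3

Enumerate A + A = {a + b : a, b ∈ A}. With |A| = 6, there are |A|^2 = 36 ordered sum pairs; collecting distinct values, A + A = {-24, -16, -15, -14, -9, -8, -7, -6, -5, -4, -1, 0, 1, 5, 6, 13, 14, 15, 20, 34}, so |A + A| = 20. Thus K = 20/6 = 10/3. For comparison, the minimum possible |A + A| over all 6-element sets is 2·6 − 1 = 11 (so min K = 11/6), attained only by arithmetic progressions.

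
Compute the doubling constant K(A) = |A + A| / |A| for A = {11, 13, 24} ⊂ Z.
K = |A + A| / |A| = 6/3 = 2

Enumerate A + A = {a + b : a, b ∈ A}. With |A| = 3, there are |A|^2 = 9 ordered sum pairs; collecting distinct values, A + A = {22, 24, 26, 35, 37, 48}, so |A + A| = 6. Thus K = 6/3 = 2. For comparison, the minimum possible |A + A| over all 3-element sets is 2·3 − 1 = 5 (so min K = 5/3), attained only by arithmetic progressions.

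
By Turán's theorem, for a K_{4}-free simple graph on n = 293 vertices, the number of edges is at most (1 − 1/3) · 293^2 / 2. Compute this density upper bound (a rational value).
Turán density bound = (2/3) · 293^2/2 = 85849/3 ≈ 28616.3333

Turán's theorem: ex(n, K_{r+1}) is achieved by the complete r-partite Turán graph T(n, r) with parts as balanced as possible, and is at most (1 − 1/r) · n^2/2. For r = 3, n = 293: the density bound is (2/3) · 85849/2 = 85849/3 ≈ 28616.3333. The integer-valued extremum is e(T(293, 3)) = 28616, which is strictly less than the density bound 85849/3 since 3 ∤ 293 (the parts of T(293, 3) cannot all be equal).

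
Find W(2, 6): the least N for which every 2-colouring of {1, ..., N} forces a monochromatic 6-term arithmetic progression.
W(2, 6) = 1132

This is a classical value, W(2, 6) = 1132, established by combining an explicit 2-colouring of {1, ..., 1131} with no monochromatic 6-AP (giving the lower bound W(2, 6) > 1131) and a finite case analysis / exhaustive computer search showing every 2-colouring of {1, ..., 1132} has such an AP.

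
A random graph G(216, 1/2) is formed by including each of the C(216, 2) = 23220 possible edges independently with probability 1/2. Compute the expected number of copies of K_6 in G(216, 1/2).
E[# K_6] = C(216, 6) · (1/2)^C(6, 2) = 131513824548 / 2^15 = 32878456137/8192 ≈ 4013483.415161

For each 6-subset S of vertices (there are C(216, 6) = 131513824548 such S), let X_S = 1 if S induces a K_6 (all C(6, 2) = 15 edges present). Then P(X_S = 1) = (1/2)^15 = 1/32768. By linearity of expectation, E[# K_6] = C(216, 6) · (1/2)^15 = 131513824548 / 32768 = 32878456137/8192 ≈ 4013483.415161.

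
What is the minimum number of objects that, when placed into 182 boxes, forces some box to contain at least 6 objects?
n = (6 − 1)·182 + 1 = 911

By the generalised pigeonhole principle, to guarantee some box contains ≥ r objects we need more than (r − 1) · k objects total. Threshold: n = (r − 1) · k + 1. With r = 6 and k = 182: n = 5 · 182 + 1 = 910 + 1 = 911. For n = 910 = 5 · 182, we can put exactly 5 objects in every box, avoiding 6 in any single one — so 911 is tight.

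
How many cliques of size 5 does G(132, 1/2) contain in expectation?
E[# K_5] = C(132, 5) · (1/2)^C(5, 2) = 309319296 / 2^10 = 2416557/8 = 302069.625

For each 5-subset S of vertices (there are C(132, 5) = 309319296 such S), let X_S = 1 if S induces a K_5 (all C(5, 2) = 10 edges present). Then P(X_S = 1) = (1/2)^10 = 1/1024. By linearity of expectation, E[# K_5] = C(132, 5) · (1/2)^10 = 309319296 / 1024 = 2416557/8 = 302069.625.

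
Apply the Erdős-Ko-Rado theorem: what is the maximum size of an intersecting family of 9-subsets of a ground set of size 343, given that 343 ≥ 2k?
max |F| = C(342, 8) = 4274341943967810

The Erdős-Ko-Rado theorem states: for n ≥ 2k, an intersecting family of k-subsets of an n-element set has size at most C(n − 1, k − 1), with equality for 'star' families {A ⊆ [n] : |A| = k, i ∈ A} (fix an element i). For n = 343, k = 9: C(342, 8) = 4274341943967810.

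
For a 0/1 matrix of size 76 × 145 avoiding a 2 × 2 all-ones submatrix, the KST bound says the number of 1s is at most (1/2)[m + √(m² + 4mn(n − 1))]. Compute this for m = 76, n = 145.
z(76, 145; 2, 2) ≤ (1/2)[76 + √(76² + 4·76·145·144)] = (1/2)[76 + √6353296] = 1298.2873

Kővári–Sós–Turán: let r_1, ..., r_76 be the row sums and z = Σ r_i the total number of 1s. Each pair of columns can share at most one row with both entries 1 (else a 2×2 all-ones block appears), so Σ_i C(r_i, 2) ≤ C(145, 2) = 10440. By convexity Σ_i C(r_i, 2) ≥ 76·C(z/76, 2) = z(z − 76)/(2·76), giving z² − 76z − 76·145·144 ≤ 0 and hence z ≤ (1/2)[76 + √(5776 + 4·1586880)] = (1/2)[76 + √6353296] ≈ (1/2)(76 + 2520.5745) = 1298.2873.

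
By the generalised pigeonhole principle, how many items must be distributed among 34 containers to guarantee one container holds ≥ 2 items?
n = (2 − 1)·34 + 1 = 35

By the generalised pigeonhole principle, to guarantee some box contains ≥ r objects we need more than (r − 1) · k objects total. Threshold: n = (r − 1) · k + 1. With r = 2 and k = 34: n = 1 · 34 + 1 = 34 + 1 = 35. For n = 34 = 1 · 34, we can put exactly 1 objects in every box, avoiding 2 in any single one — so 35 is tight.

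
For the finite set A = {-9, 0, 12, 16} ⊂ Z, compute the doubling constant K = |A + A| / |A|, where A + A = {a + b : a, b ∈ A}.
K = |A + A| / |A| = 10/4 = 5/2

Enumerate A + A = {a + b : a, b ∈ A}. With |A| = 4, there are |A|^2 = 16 ordered sum pairs; collecting distinct values, A + A = {-18, -9, 0, 3, 7, 12, 16, 24, 28, 32}, so |A + A| = 10. Thus K = 10/4 = 5/2. For comparison, the minimum possible |A + A| over all 4-element sets is 2·4 − 1 = 7 (so min K = 7/4), attained only by arithmetic progressions.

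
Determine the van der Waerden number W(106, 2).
W(106, 2) = 106 + 1 = 107

A 2-term AP is any pair of integers, so a monochromatic 2-AP exists iff some colour is used at least twice. With 106 colours, the colouring i ↦ i on {1, ..., 106} uses each colour once, avoiding any monochromatic pair, so W(106, 2) > 106. For {1, ..., 107}, pigeonhole forces two integers of the same colour, which form a monochromatic 2-AP. Hence W(106, 2) = 107.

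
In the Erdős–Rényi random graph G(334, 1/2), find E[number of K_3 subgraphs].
E[# K_3] = C(334, 3) · (1/2)^C(3, 2) = 6154284 / 2^3 = 1538571/2 = 769285.5

For each 3-subset S of vertices (there are C(334, 3) = 6154284 such S), let X_S = 1 if S induces a K_3 (all C(3, 2) = 3 edges present). Then P(X_S = 1) = (1/2)^3 = 1/8. By linearity of expectation, E[# K_3] = C(334, 3) · (1/2)^3 = 6154284 / 8 = 1538571/2 = 769285.5.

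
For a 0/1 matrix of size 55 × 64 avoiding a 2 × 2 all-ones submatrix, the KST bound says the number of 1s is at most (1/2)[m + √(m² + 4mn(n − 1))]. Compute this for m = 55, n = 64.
z(55, 64; 2, 2) ≤ (1/2)[55 + √(55² + 4·55·64·63)] = (1/2)[55 + √890065] = 499.2163

Kővári–Sós–Turán: let r_1, ..., r_55 be the row sums and z = Σ r_i the total number of 1s. Each pair of columns can share at most one row with both entries 1 (else a 2×2 all-ones block appears), so Σ_i C(r_i, 2) ≤ C(64, 2) = 2016. By convexity Σ_i C(r_i, 2) ≥ 55·C(z/55, 2) = z(z − 55)/(2·55), giving z² − 55z − 55·64·63 ≤ 0 and hence z ≤ (1/2)[55 + √(3025 + 4·221760)] = (1/2)[55 + √890065] ≈ (1/2)(55 + 943.4326) = 499.2163.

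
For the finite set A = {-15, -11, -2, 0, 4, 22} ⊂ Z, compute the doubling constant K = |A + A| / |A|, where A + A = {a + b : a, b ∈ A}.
K = |A + A| / |A| = 20/6 = 10/3

Enumerate A + A = {a + b : a, b ∈ A}. With |A| = 6, there are |A|^2 = 36 ordered sum pairs; collecting distinct values, A + A = {-30, -26, -22, -17, -15, -13, -11, -7, -4, -2, 0, 2, 4, 7, 8, 11, 20, 22, 26, 44}, so |A + A| = 20. Thus K = 20/6 = 10/3. For comparison, the minimum possible |A + A| over all 6-element sets is 2·6 − 1 = 11 (so min K = 11/6), attained only by arithmetic progressions.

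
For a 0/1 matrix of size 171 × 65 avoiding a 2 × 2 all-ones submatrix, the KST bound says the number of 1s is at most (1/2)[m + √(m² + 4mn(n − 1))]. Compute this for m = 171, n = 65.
z(171, 65; 2, 2) ≤ (1/2)[171 + √(171² + 4·171·65·64)] = (1/2)[171 + √2874681] = 933.2442

Kővári–Sós–Turán: let r_1, ..., r_171 be the row sums and z = Σ r_i the total number of 1s. Each pair of columns can share at most one row with both entries 1 (else a 2×2 all-ones block appears), so Σ_i C(r_i, 2) ≤ C(65, 2) = 2080. By convexity Σ_i C(r_i, 2) ≥ 171·C(z/171, 2) = z(z − 171)/(2·171), giving z² − 171z − 171·65·64 ≤ 0 and hence z ≤ (1/2)[171 + √(29241 + 4·711360)] = (1/2)[171 + √2874681] ≈ (1/2)(171 + 1695.4884) = 933.2442.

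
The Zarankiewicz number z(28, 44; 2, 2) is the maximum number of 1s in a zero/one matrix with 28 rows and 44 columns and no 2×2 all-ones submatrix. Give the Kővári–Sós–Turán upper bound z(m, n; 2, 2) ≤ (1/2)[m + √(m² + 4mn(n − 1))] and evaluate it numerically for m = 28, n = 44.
z(28, 44; 2, 2) ≤ (1/2)[28 + √(28² + 4·28·44·43)] = (1/2)[28 + √212688] = 244.5905

Kővári–Sós–Turán: let r_1, ..., r_28 be the row sums and z = Σ r_i the total number of 1s. Each pair of columns can share at most one row with both entries 1 (else a 2×2 all-ones block appears), so Σ_i C(r_i, 2) ≤ C(44, 2) = 946. By convexity Σ_i C(r_i, 2) ≥ 28·C(z/28, 2) = z(z − 28)/(2·28), giving z² − 28z − 28·44·43 ≤ 0 and hence z ≤ (1/2)[28 + √(784 + 4·52976)] = (1/2)[28 + √212688] ≈ (1/2)(28 + 461.1811) = 244.5905.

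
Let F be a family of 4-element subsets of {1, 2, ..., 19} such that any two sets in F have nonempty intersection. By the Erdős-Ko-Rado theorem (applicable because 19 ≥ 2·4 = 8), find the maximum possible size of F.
max |F| = C(18, 3) = 816

Erdős-Ko-Rado (1961): when n ≥ 2k, max |F| = C(n−1, k−1). The bound is attained by the star {A : i ∈ A} for any fixed i ∈ [n]. Here C(19−1, 4−1) = C(18, 3) = 816.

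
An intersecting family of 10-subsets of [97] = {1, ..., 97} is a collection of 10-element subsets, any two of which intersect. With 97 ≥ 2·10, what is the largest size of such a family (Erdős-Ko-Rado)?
max |F| = C(96, 9) = 1296543270880

Erdős-Ko-Rado (1961): when n ≥ 2k, max |F| = C(n−1, k−1). The bound is attained by the star {A : i ∈ A} for any fixed i ∈ [n]. Here C(97−1, 10−1) = C(96, 9) = 1296543270880.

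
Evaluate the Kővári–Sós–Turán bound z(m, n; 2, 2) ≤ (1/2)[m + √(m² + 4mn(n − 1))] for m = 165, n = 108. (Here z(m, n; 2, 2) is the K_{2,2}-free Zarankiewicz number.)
z(165, 108; 2, 2) ≤ (1/2)[165 + √(165² + 4·165·108·107)] = (1/2)[165 + √7654185] = 1465.8099

Kővári–Sós–Turán: let r_1, ..., r_165 be the row sums and z = Σ r_i the total number of 1s. Each pair of columns can share at most one row with both entries 1 (else a 2×2 all-ones block appears), so Σ_i C(r_i, 2) ≤ C(108, 2) = 5778. By convexity Σ_i C(r_i, 2) ≥ 165·C(z/165, 2) = z(z − 165)/(2·165), giving z² − 165z − 165·108·107 ≤ 0 and hence z ≤ (1/2)[165 + √(27225 + 4·1906740)] = (1/2)[165 + √7654185] ≈ (1/2)(165 + 2766.6198) = 1465.8099.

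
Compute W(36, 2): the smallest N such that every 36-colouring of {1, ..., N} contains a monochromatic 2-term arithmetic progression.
W(36, 2) = 36 + 1 = 37

A 2-term AP is any pair of integers, so a monochromatic 2-AP exists iff some colour is used at least twice. With 36 colours, the colouring i ↦ i on {1, ..., 36} uses each colour once, avoiding any monochromatic pair, so W(36, 2) > 36. For {1, ..., 37}, pigeonhole forces two integers of the same colour, which form a monochromatic 2-AP. Hence W(36, 2) = 37.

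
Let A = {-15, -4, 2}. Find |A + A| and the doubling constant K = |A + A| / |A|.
K = |A + A| / |A| = 6/3 = 2

Enumerate A + A = {a + b : a, b ∈ A}. With |A| = 3, there are |A|^2 = 9 ordered sum pairs; collecting distinct values, A + A = {-30, -19, -13, -8, -2, 4}, so |A + A| = 6. Thus K = 6/3 = 2. For comparison, the minimum possible |A + A| over all 3-element sets is 2·3 − 1 = 5 (so min K = 5/3), attained only by arithmetic progressions.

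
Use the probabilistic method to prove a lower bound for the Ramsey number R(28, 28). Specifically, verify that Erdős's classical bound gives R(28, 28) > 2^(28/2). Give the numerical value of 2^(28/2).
2^(28/2) = 16384; so R(28, 28) > 16384

Colour each edge of K_n uniformly at random with red/blue. The expected number of monochromatic K_28 is C(n, 28) · 2 · 2^(−C(28,2)). If C(n, 28) · 2^(1 − C(28,2)) < 1, then with positive probability no monochromatic K_28 exists, so R(28, 28) > n. The standard estimate C(n, 28) ≤ n^28/28! shows this inequality holds whenever n ≤ 2^(28/2) (since 28! · 2^(C(28,2) − 1) > 2^(28^2/2) ≥ n^28). Hence R(28, 28) > 2^(28/2) = 16384.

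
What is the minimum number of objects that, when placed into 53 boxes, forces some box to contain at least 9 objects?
n = (9 − 1)·53 + 1 = 425

By the generalised pigeonhole principle, to guarantee some box contains ≥ r objects we need more than (r − 1) · k objects total. Threshold: n = (r − 1) · k + 1. With r = 9 and k = 53: n = 8 · 53 + 1 = 424 + 1 = 425. For n = 424 = 8 · 53, we can put exactly 8 objects in every box, avoiding 9 in any single one — so 425 is tight.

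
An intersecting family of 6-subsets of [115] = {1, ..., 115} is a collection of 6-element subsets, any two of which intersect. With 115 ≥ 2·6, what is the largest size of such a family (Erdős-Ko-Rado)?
max |F| = C(114, 5) = 146803272

Erdős-Ko-Rado (1961): when n ≥ 2k, max |F| = C(n−1, k−1). The bound is attained by the star {A : i ∈ A} for any fixed i ∈ [n]. Here C(115−1, 6−1) = C(114, 5) = 146803272.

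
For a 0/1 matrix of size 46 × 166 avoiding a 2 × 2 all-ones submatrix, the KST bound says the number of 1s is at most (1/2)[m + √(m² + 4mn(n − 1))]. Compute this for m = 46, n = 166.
z(46, 166; 2, 2) ≤ (1/2)[46 + √(46² + 4·46·166·165)] = (1/2)[46 + √5041876] = 1145.7061

Kővári–Sós–Turán: let r_1, ..., r_46 be the row sums and z = Σ r_i the total number of 1s. Each pair of columns can share at most one row with both entries 1 (else a 2×2 all-ones block appears), so Σ_i C(r_i, 2) ≤ C(166, 2) = 13695. By convexity Σ_i C(r_i, 2) ≥ 46·C(z/46, 2) = z(z − 46)/(2·46), giving z² − 46z − 46·166·165 ≤ 0 and hence z ≤ (1/2)[46 + √(2116 + 4·1259940)] = (1/2)[46 + √5041876] ≈ (1/2)(46 + 2245.4122) = 1145.7061.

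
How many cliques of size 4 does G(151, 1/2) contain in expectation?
E[# K_4] = C(151, 4) · (1/2)^C(4, 2) = 20811575 / 2^6 = 325180.859375

For each 4-subset S of vertices (there are C(151, 4) = 20811575 such S), let X_S = 1 if S induces a K_4 (all C(4, 2) = 6 edges present). Then P(X_S = 1) = (1/2)^6 = 1/64. By linearity of expectation, E[# K_4] = C(151, 4) · (1/2)^6 = 20811575 / 64 = 325180.859375.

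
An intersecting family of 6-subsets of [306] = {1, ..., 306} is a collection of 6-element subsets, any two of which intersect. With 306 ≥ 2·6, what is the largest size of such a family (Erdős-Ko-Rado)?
max |F| = C(305, 5) = 21281794436

The Erdős-Ko-Rado theorem states: for n ≥ 2k, an intersecting family of k-subsets of an n-element set has size at most C(n − 1, k − 1), with equality for 'star' families {A ⊆ [n] : |A| = k, i ∈ A} (fix an element i). For n = 306, k = 6: C(305, 5) = 21281794436.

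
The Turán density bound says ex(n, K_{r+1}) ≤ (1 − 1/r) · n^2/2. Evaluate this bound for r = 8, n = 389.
Turán density bound = (7/8) · 389^2/2 = 1059247/16 ≈ 66202.9375

Turán's theorem: ex(n, K_{r+1}) is achieved by the complete r-partite Turán graph T(n, r) with parts as balanced as possible, and is at most (1 − 1/r) · n^2/2. For r = 8, n = 389: the density bound is (7/8) · 151321/2 = 1059247/16 ≈ 66202.9375. The integer-valued extremum is e(T(389, 8)) = 66202, which is strictly less than the density bound 1059247/16 since 8 ∤ 389 (the parts of T(389, 8) cannot all be equal).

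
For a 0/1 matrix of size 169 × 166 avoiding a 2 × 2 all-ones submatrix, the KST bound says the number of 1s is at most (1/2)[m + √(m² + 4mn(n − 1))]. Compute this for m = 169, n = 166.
z(169, 166; 2, 2) ≤ (1/2)[169 + √(169² + 4·169·166·165)] = (1/2)[169 + √18544201] = 2237.6489

Kővári–Sós–Turán: let r_1, ..., r_169 be the row sums and z = Σ r_i the total number of 1s. Each pair of columns can share at most one row with both entries 1 (else a 2×2 all-ones block appears), so Σ_i C(r_i, 2) ≤ C(166, 2) = 13695. By convexity Σ_i C(r_i, 2) ≥ 169·C(z/169, 2) = z(z − 169)/(2·169), giving z² − 169z − 169·166·165 ≤ 0 and hence z ≤ (1/2)[169 + √(28561 + 4·4628910)] = (1/2)[169 + √18544201] ≈ (1/2)(169 + 4306.2978) = 2237.6489.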